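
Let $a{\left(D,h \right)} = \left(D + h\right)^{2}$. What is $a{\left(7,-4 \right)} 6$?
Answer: $54$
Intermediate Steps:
$a{\left(7,-4 \right)} 6 = \left(7 - 4\right)^{2} \cdot 6 = 3^{2} \cdot 6 = 9 \cdot 6 = 54$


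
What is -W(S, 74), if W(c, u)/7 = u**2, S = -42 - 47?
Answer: -38332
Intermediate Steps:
S = -89
W(c, u) = 7*u**2
-W(S, 74) = -7*74**2 = -7*5476 = -1*38332 = -38332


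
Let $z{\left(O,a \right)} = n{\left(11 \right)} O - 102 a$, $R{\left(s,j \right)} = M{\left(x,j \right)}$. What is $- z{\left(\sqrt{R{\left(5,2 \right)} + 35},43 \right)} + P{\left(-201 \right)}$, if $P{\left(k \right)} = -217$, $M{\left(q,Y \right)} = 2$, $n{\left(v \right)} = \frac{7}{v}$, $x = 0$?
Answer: $4169 - \frac{7 \sqrt{37}}{11} \approx 4165.1$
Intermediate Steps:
$R{\left(s,j \right)} = 2$
$z{\left(O,a \right)} = - 102 a + \frac{7 O}{11}$ ($z{\left(O,a \right)} = \frac{7}{11} O - 102 a = 7 \cdot \frac{1}{11} O - 102 a = \frac{7 O}{11} - 102 a = - 102 a + \frac{7 O}{11}$)
$- z{\left(\sqrt{R{\left(5,2 \right)} + 35},43 \right)} + P{\left(-201 \right)} = - (\left(-102\right) 43 + \frac{7 \sqrt{2 + 35}}{11}) - 217 = - (-4386 + \frac{7 \sqrt{37}}{11}) - 217 = \left(4386 - \frac{7 \sqrt{37}}{11}\right) - 217 = 4169 - \frac{7 \sqrt{37}}{11}$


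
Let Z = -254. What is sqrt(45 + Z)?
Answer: I*sqrt(209) ≈ 14.457*I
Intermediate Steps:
sqrt(45 + Z) = sqrt(45 - 254) = sqrt(-209) = I*sqrt(209)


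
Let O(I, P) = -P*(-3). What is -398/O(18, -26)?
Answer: 199/39 ≈ 5.1026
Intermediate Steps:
O(I, P) = 3*P
-398/O(18, -26) = -398/(3*(-26)) = -398/(-78) = -398*(-1/78) = 199/39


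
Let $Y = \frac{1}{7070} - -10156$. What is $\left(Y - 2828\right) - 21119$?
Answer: $- \frac{97502369}{7070} \approx -13791.0$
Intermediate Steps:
$Y = \frac{71802921}{7070}$ ($Y = \frac{1}{7070} + 10156 = \frac{71802921}{7070} \approx 10156.0$)
$\left(Y - 2828\right) - 21119 = \left(\frac{71802921}{7070} - 2828\right) - 21119 = \frac{51808961}{7070} - 21119 = - \frac{97502369}{7070}$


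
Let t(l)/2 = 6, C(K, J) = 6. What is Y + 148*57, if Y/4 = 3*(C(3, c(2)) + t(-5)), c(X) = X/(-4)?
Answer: 8652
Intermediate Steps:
c(X) = -X/4 (c(X) = X*(-¼) = -X/4)
t(l) = 12 (t(l) = 2*6 = 12)
Y = 216 (Y = 4*(3*(6 + 12)) = 4*(3*18) = 4*54 = 216)
Y + 148*57 = 216 + 148*57 = 216 + 8436 = 8652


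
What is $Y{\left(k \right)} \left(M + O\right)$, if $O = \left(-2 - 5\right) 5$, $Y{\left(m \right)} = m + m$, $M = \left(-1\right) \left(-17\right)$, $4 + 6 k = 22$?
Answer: $-108$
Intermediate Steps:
$k = 3$ ($k = - \frac{2}{3} + \frac{1}{6} \cdot 22 = - \frac{2}{3} + \frac{11}{3} = 3$)
$M = 17$
$Y{\left(m \right)} = 2 m$
$O = -35$ ($O = \left(-7\right) 5 = -35$)
$Y{\left(k \right)} \left(M + O\right) = 2 \cdot 3 \left(17 - 35\right) = 6 \left(-18\right) = -108$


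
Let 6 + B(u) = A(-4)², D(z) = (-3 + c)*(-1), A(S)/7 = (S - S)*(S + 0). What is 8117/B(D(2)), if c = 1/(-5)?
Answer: -8117/6 ≈ -1352.8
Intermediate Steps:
A(S) = 0 (A(S) = 7*((S - S)*(S + 0)) = 7*(0*S) = 7*0 = 0)
c = -⅕ ≈ -0.20000
D(z) = 16/5 (D(z) = (-3 - ⅕)*(-1) = -16/5*(-1) = 16/5)
B(u) = -6 (B(u) = -6 + 0² = -6 + 0 = -6)
8117/B(D(2)) = 8117/(-6) = 8117*(-⅙) = -8117/6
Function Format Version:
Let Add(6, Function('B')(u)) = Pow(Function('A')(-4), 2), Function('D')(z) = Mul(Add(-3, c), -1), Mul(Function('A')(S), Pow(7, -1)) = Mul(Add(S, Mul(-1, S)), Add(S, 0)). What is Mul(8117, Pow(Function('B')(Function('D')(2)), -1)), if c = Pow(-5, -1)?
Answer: Rational(-8117, 6) ≈ -1352.8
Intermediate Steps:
Function('A')(S) = 0 (Function('A')(S) = Mul(7, Mul(Add(S, Mul(-1, S)), Add(S, 0))) = Mul(7, Mul(0, S)) = Mul(7, 0) = 0)
c = Rational(-1, 5) ≈ -0.20000
Function('D')(z) = Rational(16, 5) (Function('D')(z) = Mul(Add(-3, Rational(-1, 5)), -1) = Mul(Rational(-16, 5), -1) = Rational(16, 5))
Function('B')(u) = -6 (Function('B')(u) = Add(-6, Pow(0, 2)) = Add(-6, 0) = -6)
Mul(8117, Pow(Function('B')(Function('D')(2)), -1)) = Mul(8117, Pow(-6, -1)) = Mul(8117, Rational(-1, 6)) = Rational(-8117, 6)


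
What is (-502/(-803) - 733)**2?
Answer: 345858081409/644809 ≈ 5.3637e+5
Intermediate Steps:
(-502/(-803) - 733)**2 = (-502*(-1/803) - 733)**2 = (502/803 - 733)**2 = (-588097/803)**2 = 345858081409/644809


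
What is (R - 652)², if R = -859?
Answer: 2283121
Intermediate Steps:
(R - 652)² = (-859 - 652)² = (-1511)² = 2283121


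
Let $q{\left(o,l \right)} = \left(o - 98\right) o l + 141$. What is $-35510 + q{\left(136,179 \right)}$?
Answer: $889703$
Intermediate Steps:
$q{\left(o,l \right)} = 141 + l o \left(-98 + o\right)$ ($q{\left(o,l \right)} = \left(o - 98\right) o l + 141 = \left(-98 + o\right) o l + 141 = o \left(-98 + o\right) l + 141 = l o \left(-98 + o\right) + 141 = 141 + l o \left(-98 + o\right)$)
$-35510 + q{\left(136,179 \right)} = -35510 + \left(141 + 179 \cdot 136^{2} - 17542 \cdot 136\right) = -35510 + \left(141 + 179 \cdot 18496 - 2385712\right) = -35510 + \left(141 + 3310784 - 2385712\right) = -35510 + 925213 = 889703$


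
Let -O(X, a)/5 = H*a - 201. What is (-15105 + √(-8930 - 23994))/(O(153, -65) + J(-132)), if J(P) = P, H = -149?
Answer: 15105/47552 - I*√8231/23776 ≈ 0.31765 - 0.0038158*I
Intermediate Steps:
O(X, a) = 1005 + 745*a (O(X, a) = -5*(-149*a - 201) = -5*(-201 - 149*a) = 1005 + 745*a)
(-15105 + √(-8930 - 23994))/(O(153, -65) + J(-132)) = (-15105 + √(-8930 - 23994))/((1005 + 745*(-65)) - 132) = (-15105 + √(-32924))/((1005 - 48425) - 132) = (-15105 + 2*I*√8231)/(-47420 - 132) = (-15105 + 2*I*√8231)/(-47552) = (-15105 + 2*I*√8231)*(-1/47552) = 15105/47552 - I*√8231/23776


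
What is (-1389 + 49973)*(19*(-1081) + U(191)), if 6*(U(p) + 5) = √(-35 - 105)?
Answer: -998109696 + 48584*I*√35/3 ≈ -9.9811e+8 + 95809.0*I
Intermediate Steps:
U(p) = -5 + I*√35/3 (U(p) = -5 + √(-35 - 105)/6 = -5 + √(-140)/6 = -5 + (2*I*√35)/6 = -5 + I*√35/3)
(-1389 + 49973)*(19*(-1081) + U(191)) = (-1389 + 49973)*(19*(-1081) + (-5 + I*√35/3)) = 48584*(-20539 + (-5 + I*√35/3)) = 48584*(-20544 + I*√35/3) = -998109696 + 48584*I*√35/3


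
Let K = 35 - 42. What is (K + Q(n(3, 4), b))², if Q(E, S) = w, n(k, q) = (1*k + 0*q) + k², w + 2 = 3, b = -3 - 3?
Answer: 36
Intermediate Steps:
b = -6
w = 1 (w = -2 + 3 = 1)
n(k, q) = k + k² (n(k, q) = (k + 0) + k² = k + k²)
Q(E, S) = 1
K = -7
(K + Q(n(3, 4), b))² = (-7 + 1)² = (-6)² = 36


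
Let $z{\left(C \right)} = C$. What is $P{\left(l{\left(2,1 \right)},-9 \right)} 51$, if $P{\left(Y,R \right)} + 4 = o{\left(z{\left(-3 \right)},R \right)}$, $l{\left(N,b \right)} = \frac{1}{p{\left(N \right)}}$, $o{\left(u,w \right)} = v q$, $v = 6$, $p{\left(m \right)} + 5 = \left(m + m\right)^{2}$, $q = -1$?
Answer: $-510$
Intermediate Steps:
$p{\left(m \right)} = -5 + 4 m^{2}$ ($p{\left(m \right)} = -5 + \left(m + m\right)^{2} = -5 + \left(2 m\right)^{2} = -5 + 4 m^{2}$)
$o{\left(u,w \right)} = -6$ ($o{\left(u,w \right)} = 6 \left(-1\right) = -6$)
$l{\left(N,b \right)} = \frac{1}{-5 + 4 N^{2}}$
$P{\left(Y,R \right)} = -10$ ($P{\left(Y,R \right)} = -4 - 6 = -10$)
$P{\left(l{\left(2,1 \right)},-9 \right)} 51 = \left(-10\right) 51 = -510$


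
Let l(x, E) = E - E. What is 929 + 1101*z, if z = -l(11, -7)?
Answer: 929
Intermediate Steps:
l(x, E) = 0
z = 0 (z = -1*0 = 0)
929 + 1101*z = 929 + 1101*0 = 929 + 0 = 929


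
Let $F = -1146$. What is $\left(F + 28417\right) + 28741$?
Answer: $56012$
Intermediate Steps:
$\left(F + 28417\right) + 28741 = \left(-1146 + 28417\right) + 28741 = 27271 + 28741 = 56012$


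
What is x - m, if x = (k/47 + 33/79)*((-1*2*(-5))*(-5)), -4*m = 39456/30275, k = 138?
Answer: -18814103718/112411075 ≈ -167.37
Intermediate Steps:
m = -9864/30275 ≈ -0.32581
x = -622650/3713 (x = (138/47 + 33/79)*((-1*2*(-5))*(-5)) = (138*(1/47) + 33*(1/79))*(-2*(-5)*(-5)) = (138/47 + 33/79)*(10*(-5)) = (12453/3713)*(-50) = -622650/3713 ≈ -167.69)
x - m = -622650/3713 - 1*(-9864/30275) = -622650/3713 + 9864/30275 = -18814103718/112411075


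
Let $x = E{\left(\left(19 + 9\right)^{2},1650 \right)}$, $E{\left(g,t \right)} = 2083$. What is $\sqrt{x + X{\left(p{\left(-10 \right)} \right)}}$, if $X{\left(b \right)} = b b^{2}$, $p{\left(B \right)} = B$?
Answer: $19 \sqrt{3} \approx 32.909$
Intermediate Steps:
$X{\left(b \right)} = b^{3}$
$x = 2083$
$\sqrt{x + X{\left(p{\left(-10 \right)} \right)}} = \sqrt{2083 + \left(-10\right)^{3}} = \sqrt{2083 - 1000} = \sqrt{1083} = 19 \sqrt{3}$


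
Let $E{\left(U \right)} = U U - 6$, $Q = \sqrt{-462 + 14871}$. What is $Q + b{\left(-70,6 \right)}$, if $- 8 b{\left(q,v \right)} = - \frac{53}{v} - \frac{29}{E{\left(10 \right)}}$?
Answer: $\frac{1289}{1128} + 3 \sqrt{1601} \approx 121.18$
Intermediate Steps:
$Q = 3 \sqrt{1601}$ ($Q = \sqrt{14409} = 3 \sqrt{1601} \approx 120.04$)
$E{\left(U \right)} = -6 + U^{2}$ ($E{\left(U \right)} = U^{2} - 6 = -6 + U^{2}$)
$b{\left(q,v \right)} = \frac{29}{752} + \frac{53}{8 v}$ ($b{\left(q,v \right)} = - \frac{- \frac{53}{v} - \frac{29}{-6 + 10^{2}}}{8} = - \frac{- \frac{53}{v} - \frac{29}{-6 + 100}}{8} = - \frac{- \frac{53}{v} - \frac{29}{94}}{8} = - \frac{- \frac{29}{94} - \frac{53}{v}}{8} = \frac{29}{752} + \frac{53}{8 v}$)
$Q + b{\left(-70,6 \right)} = 3 \sqrt{1601} + \frac{4982 + 29 \cdot 6}{752 \cdot 6} = 3 \sqrt{1601} + \frac{1}{752} \cdot \frac{1}{6} \left(4982 + 174\right) = 3 \sqrt{1601} + \frac{1}{752} \cdot \frac{1}{6} \cdot 5156 = 3 \sqrt{1601} + \frac{1289}{1128} = \frac{1289}{1128} + 3 \sqrt{1601}$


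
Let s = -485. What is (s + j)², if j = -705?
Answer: 1416100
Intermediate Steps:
(s + j)² = (-485 - 705)² = (-1190)² = 1416100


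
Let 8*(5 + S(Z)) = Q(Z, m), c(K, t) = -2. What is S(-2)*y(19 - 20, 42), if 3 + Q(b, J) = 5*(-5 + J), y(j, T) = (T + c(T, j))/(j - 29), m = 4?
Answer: 8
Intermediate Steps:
y(j, T) = (-2 + T)/(-29 + j) (y(j, T) = (T - 2)/(j - 29) = (-2 + T)/(-29 + j))
Q(b, J) = -28 + 5*J (Q(b, J) = -3 + 5*(-5 + J) = -3 + (-25 + 5*J) = -28 + 5*J)
S(Z) = -6 (S(Z) = -5 + (-28 + 5*4)/8 = -5 + (-28 + 20)/8 = -5 + (1/8)*(-8) = -5 - 1 = -6)
S(-2)*y(19 - 20, 42) = -6*(-2 + 42)/(-29 + (19 - 20)) = -6*40/(-29 - 1) = -6*40/(-30) = -(-1)*40/5 = -6*(-4/3) = 8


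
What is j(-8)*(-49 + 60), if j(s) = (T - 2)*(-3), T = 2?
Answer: 0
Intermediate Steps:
j(s) = 0 (j(s) = (2 - 2)*(-3) = 0*(-3) = 0)
j(-8)*(-49 + 60) = 0*(-49 + 60) = 0*11 = 0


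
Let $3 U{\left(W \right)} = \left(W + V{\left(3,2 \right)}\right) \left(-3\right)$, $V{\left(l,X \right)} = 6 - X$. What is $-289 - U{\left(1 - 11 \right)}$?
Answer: $-295$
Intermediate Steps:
$U{\left(W \right)} = -4 - W$ ($U{\left(W \right)} = \frac{\left(W + \left(6 - 2\right)\right) \left(-3\right)}{3} = \frac{\left(W + 4\right) \left(-3\right)}{3} = \frac{\left(4 + W\right) \left(-3\right)}{3} = \frac{-12 - 3 W}{3} = -4 - W$)
$-289 - U{\left(1 - 11 \right)} = -289 - \left(-4 - \left(1 - 11\right)\right) = -289 - \left(-4 - -10\right) = -289 - \left(-4 + 10\right) = -289 - 6 = -295$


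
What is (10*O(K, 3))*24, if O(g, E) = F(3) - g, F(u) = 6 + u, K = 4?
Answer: 1200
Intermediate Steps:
O(g, E) = 9 - g (O(g, E) = (6 + 3) - g = 9 - g)
(10*O(K, 3))*24 = (10*(9 - 1*4))*24 = (10*(9 - 4))*24 = (10*5)*24 = 50*24 = 1200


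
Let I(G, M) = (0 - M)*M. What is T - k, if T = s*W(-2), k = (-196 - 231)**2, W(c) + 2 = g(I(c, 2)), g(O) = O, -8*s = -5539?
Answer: -745933/4 ≈ -1.8648e+5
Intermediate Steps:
I(G, M) = -M**2 (I(G, M) = (-M)*M = -M**2)
s = 5539/8 (s = -1/8*(-5539) = 5539/8 ≈ 692.38)
W(c) = -6 (W(c) = -2 - 1*2**2 = -2 - 1*4 = -2 - 4 = -6)
k = 182329 (k = (-427)**2 = 182329)
T = -16617/4 (T = (5539/8)*(-6) = -16617/4 ≈ -4154.3)
T - k = -16617/4 - 1*182329 = -16617/4 - 182329 = -745933/4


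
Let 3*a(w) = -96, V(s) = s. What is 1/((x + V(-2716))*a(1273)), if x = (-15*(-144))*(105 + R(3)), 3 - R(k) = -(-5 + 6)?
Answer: -1/7447168 ≈ -1.3428e-7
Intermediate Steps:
R(k) = 4 (R(k) = 3 - (-1)*(-5 + 6) = 3 - (-1) = 3 - 1*(-1) = 3 + 1 = 4)
x = 235440 (x = (-15*(-144))*(105 + 4) = 2160*109 = 235440)
a(w) = -32 (a(w) = (⅓)*(-96) = -32)
1/((x + V(-2716))*a(1273)) = 1/((235440 - 2716)*(-32)) = -1/32/232724 = (1/232724)*(-1/32) = -1/7447168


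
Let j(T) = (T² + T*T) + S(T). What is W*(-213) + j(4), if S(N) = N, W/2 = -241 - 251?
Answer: 209628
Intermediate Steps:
W = -984 (W = 2*(-241 - 251) = 2*(-492) = -984)
j(T) = T + 2*T² (j(T) = (T² + T*T) + T = (T² + T²) + T = 2*T² + T = T + 2*T²)
W*(-213) + j(4) = -984*(-213) + 4*(1 + 2*4) = 209592 + 4*(1 + 8) = 209592 + 4*9 = 209592 + 36 = 209628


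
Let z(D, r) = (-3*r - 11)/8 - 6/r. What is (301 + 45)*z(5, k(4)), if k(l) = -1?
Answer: 1730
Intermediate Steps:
z(D, r) = -11/8 - 6/r - 3*r/8 (z(D, r) = (-11 - 3*r)*(⅛) - 6/r = (-11/8 - 3*r/8) - 6/r = -11/8 - 6/r - 3*r/8)
(301 + 45)*z(5, k(4)) = (301 + 45)*((⅛)*(-48 - 1*(-1)*(11 + 3*(-1)))/(-1)) = 346*((⅛)*(-1)*(-48 - 1*(-1)*(11 - 3))) = 346*((⅛)*(-1)*(-48 - 1*(-1)*8)) = 346*((⅛)*(-1)*(-48 + 8)) = 346*((⅛)*(-1)*(-40)) = 346*5 = 1730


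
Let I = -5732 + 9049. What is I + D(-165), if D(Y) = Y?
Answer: 3152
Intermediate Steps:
I = 3317
I + D(-165) = 3317 - 165 = 3152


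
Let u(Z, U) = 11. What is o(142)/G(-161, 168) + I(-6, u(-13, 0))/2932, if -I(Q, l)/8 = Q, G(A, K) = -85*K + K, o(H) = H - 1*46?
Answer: 1031/107751 ≈ 0.0095684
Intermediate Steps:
o(H) = -46 + H (o(H) = H - 46 = -46 + H)
G(A, K) = -84*K
I(Q, l) = -8*Q
o(142)/G(-161, 168) + I(-6, u(-13, 0))/2932 = (-46 + 142)/((-84*168)) - 8*(-6)/2932 = 96/(-14112) + 48*(1/2932) = 96*(-1/14112) + 12/733 = -1/147 + 12/733 = 1031/107751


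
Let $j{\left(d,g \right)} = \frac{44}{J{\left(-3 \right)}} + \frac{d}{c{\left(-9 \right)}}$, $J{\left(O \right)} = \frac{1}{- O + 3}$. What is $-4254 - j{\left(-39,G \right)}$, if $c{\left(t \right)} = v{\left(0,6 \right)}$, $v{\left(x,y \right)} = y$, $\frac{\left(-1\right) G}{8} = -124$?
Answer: $- \frac{9023}{2} \approx -4511.5$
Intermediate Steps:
$G = 992$ ($G = \left(-8\right) \left(-124\right) = 992$)
$c{\left(t \right)} = 6$
$J{\left(O \right)} = \frac{1}{3 - O}$
$j{\left(d,g \right)} = 264 + \frac{d}{6}$ ($j{\left(d,g \right)} = \frac{44}{\left(-1\right) \frac{1}{-3 - 3}} + \frac{d}{6} = \frac{44}{\left(-1\right) \frac{1}{-6}} + d \frac{1}{6} = \frac{44}{\left(-1\right) \left(- \frac{1}{6}\right)} + \frac{d}{6} = 44 \frac{1}{\frac{1}{6}} + \frac{d}{6} = 44 \cdot 6 + \frac{d}{6} = 264 + \frac{d}{6}$)
$-4254 - j{\left(-39,G \right)} = -4254 - \left(264 + \frac{1}{6} \left(-39\right)\right) = -4254 - \left(264 - \frac{13}{2}\right) = -4254 - \frac{515}{2} = - \frac{9023}{2}$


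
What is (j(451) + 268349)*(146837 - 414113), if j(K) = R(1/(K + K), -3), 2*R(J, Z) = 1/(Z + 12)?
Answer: -215169786518/3 ≈ -7.1723e+10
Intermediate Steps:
R(J, Z) = 1/(2*(12 + Z)) (R(J, Z) = 1/(2*(Z + 12)) = 1/(2*(12 + Z)))
j(K) = 1/18 (j(K) = 1/(2*(12 - 3)) = (½)/9 = (½)*(⅑) = 1/18)
(j(451) + 268349)*(146837 - 414113) = (1/18 + 268349)*(146837 - 414113) = (4830283/18)*(-267276) = -215169786518/3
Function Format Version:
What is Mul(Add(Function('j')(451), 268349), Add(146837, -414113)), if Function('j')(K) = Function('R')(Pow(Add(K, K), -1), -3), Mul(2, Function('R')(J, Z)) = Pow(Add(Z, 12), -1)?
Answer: Rational(-215169786518, 3) ≈ -7.1723e+10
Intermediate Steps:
Function('R')(J, Z) = Mul(Rational(1, 2), Pow(Add(12, Z), -1)) (Function('R')(J, Z) = Mul(Rational(1, 2), Pow(Add(Z, 12), -1)) = Mul(Rational(1, 2), Pow(Add(12, Z), -1)))
Function('j')(K) = Rational(1, 18) (Function('j')(K) = Mul(Rational(1, 2), Pow(Add(12, -3), -1)) = Mul(Rational(1, 2), Pow(9, -1)) = Mul(Rational(1, 2), Rational(1, 9)) = Rational(1, 18))
Mul(Add(Function('j')(451), 268349), Add(146837, -414113)) = Mul(Add(Rational(1, 18), 268349), Add(146837, -414113)) = Mul(Rational(4830283, 18), -267276) = Rational(-215169786518, 3)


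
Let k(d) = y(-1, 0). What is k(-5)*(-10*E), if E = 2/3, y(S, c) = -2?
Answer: 40/3 ≈ 13.333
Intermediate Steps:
k(d) = -2
E = 2/3 (E = 2*(1/3) = 2/3 ≈ 0.66667)
k(-5)*(-10*E) = -(-20)*2/3 = -2*(-20/3) = 40/3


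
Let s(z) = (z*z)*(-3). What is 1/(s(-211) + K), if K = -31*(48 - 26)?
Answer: -1/134245 ≈ -7.4491e-6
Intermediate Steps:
s(z) = -3*z² (s(z) = z²*(-3) = -3*z²)
K = -682 (K = -31*22 = -682)
1/(s(-211) + K) = 1/(-3*(-211)² - 682) = 1/(-3*44521 - 682) = 1/(-133563 - 682) = 1/(-134245) = -1/134245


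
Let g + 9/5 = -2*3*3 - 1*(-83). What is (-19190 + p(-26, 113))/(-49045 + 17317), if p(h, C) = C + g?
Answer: 95069/158640 ≈ 0.59927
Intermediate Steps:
g = 316/5 (g = -9/5 + (-2*3*3 - 1*(-83)) = -9/5 + (-6*3 + 83) = -9/5 + (-18 + 83) = -9/5 + 65 = 316/5 ≈ 63.200)
p(h, C) = 316/5 + C (p(h, C) = C + 316/5 = 316/5 + C)
(-19190 + p(-26, 113))/(-49045 + 17317) = (-19190 + (316/5 + 113))/(-49045 + 17317) = (-19190 + 881/5)/(-31728) = -95069/5*(-1/31728) = 95069/158640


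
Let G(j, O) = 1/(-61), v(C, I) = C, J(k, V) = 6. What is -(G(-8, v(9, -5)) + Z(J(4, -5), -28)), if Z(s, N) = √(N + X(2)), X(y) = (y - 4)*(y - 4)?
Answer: 1/61 - 2*I*√6 ≈ 0.016393 - 4.899*I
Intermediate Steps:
X(y) = (-4 + y)² (X(y) = (-4 + y)*(-4 + y) = (-4 + y)²)
Z(s, N) = √(4 + N) (Z(s, N) = √(N + (-4 + 2)²) = √(N + (-2)²) = √(N + 4) = √(4 + N))
G(j, O) = -1/61
-(G(-8, v(9, -5)) + Z(J(4, -5), -28)) = -(-1/61 + √(4 - 28)) = -(-1/61 + √(-24)) = -(-1/61 + 2*I*√6) = 1/61 - 2*I*√6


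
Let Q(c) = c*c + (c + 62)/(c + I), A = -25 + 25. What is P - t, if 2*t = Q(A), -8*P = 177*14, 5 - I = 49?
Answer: -6799/22 ≈ -309.05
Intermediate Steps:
I = -44 (I = 5 - 1*49 = 5 - 49 = -44)
A = 0
Q(c) = c² + (62 + c)/(-44 + c) (Q(c) = c*c + (c + 62)/(c - 44) = c² + (62 + c)/(-44 + c))
P = -1239/4 (P = -177*14/8 = -⅛*2478 = -1239/4 ≈ -309.75)
t = -31/44 (t = ((62 + 0 + 0³ - 44*0²)/(-44 + 0))/2 = ((62 + 0 + 0 - 44*0)/(-44))/2 = (-(62 + 0 + 0 + 0)/44)/2 = (-1/44*62)/2 = (½)*(-31/22) = -31/44 ≈ -0.70455)
P - t = -1239/4 - 1*(-31/44) = -1239/4 + 31/44 = -6799/22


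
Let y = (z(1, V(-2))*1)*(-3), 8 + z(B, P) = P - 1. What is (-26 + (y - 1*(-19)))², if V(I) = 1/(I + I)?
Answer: 6889/16 ≈ 430.56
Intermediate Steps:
V(I) = 1/(2*I)
z(B, P) = -9 + P (z(B, P) = -8 + (P - 1) = -8 + (-1 + P) = -9 + P)
y = 111/4 (y = ((-9 + (½)/(-2))*1)*(-3) = ((-9 + (½)*(-½))*1)*(-3) = ((-9 - ¼)*1)*(-3) = -37/4*1*(-3) = -37/4*(-3) = 111/4 ≈ 27.750)
(-26 + (y - 1*(-19)))² = (-26 + (111/4 - 1*(-19)))² = (-26 + (111/4 + 19))² = (-26 + 187/4)² = (83/4)² = 6889/16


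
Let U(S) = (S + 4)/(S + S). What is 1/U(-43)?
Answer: 86/39 ≈ 2.2051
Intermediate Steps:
U(S) = (4 + S)/(2*S) (U(S) = (4 + S)/((2*S)) = (4 + S)*(1/(2*S)) = (4 + S)/(2*S))
1/U(-43) = 1/((½)*(4 - 43)/(-43)) = 1/((½)*(-1/43)*(-39)) = 1/(39/86) = 86/39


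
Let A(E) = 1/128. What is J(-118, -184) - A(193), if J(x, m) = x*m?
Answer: 2779135/128 ≈ 21712.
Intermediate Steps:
J(x, m) = m*x
A(E) = 1/128
J(-118, -184) - A(193) = -184*(-118) - 1*1/128 = 21712 - 1/128 = 2779135/128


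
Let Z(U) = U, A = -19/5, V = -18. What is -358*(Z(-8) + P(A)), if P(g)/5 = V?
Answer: 35084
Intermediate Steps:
A = -19/5 (A = -19*⅕ = -19/5 ≈ -3.8000)
P(g) = -90 (P(g) = 5*(-18) = -90)
-358*(Z(-8) + P(A)) = -358*(-8 - 90) = -358*(-98) = 35084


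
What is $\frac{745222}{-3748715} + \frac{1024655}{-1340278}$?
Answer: $- \frac{4839944220041}{5024320242770} \approx -0.9633$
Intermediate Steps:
$\frac{745222}{-3748715} + \frac{1024655}{-1340278} = 745222 \left(- \frac{1}{3748715}\right) + 1024655 \left(- \frac{1}{1340278}\right) = - \frac{745222}{3748715} - \frac{1024655}{1340278} = - \frac{4839944220041}{5024320242770}$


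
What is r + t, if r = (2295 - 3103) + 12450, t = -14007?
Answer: -2365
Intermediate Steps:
r = 11642 (r = -808 + 12450 = 11642)
r + t = 11642 - 14007 = -2365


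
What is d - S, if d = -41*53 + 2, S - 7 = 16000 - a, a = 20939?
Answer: 2761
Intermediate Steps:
S = -4932 (S = 7 + (16000 - 1*20939) = 7 + (16000 - 20939) = 7 - 4939 = -4932)
d = -2171 (d = -2173 + 2 = -2171)
d - S = -2171 - 1*(-4932) = -2171 + 4932 = 2761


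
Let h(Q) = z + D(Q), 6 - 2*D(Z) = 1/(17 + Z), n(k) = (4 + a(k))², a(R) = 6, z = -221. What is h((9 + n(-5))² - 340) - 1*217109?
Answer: -5023730933/23116 ≈ -2.1733e+5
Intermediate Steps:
n(k) = 100 (n(k) = (4 + 6)² = 10² = 100)
D(Z) = 3 - 1/(2*(17 + Z))
h(Q) = -221 + (101 + 6*Q)/(2*(17 + Q))
h((9 + n(-5))² - 340) - 1*217109 = (-7413 - 436*((9 + 100)² - 340))/(2*(17 + ((9 + 100)² - 340))) - 1*217109 = (-7413 - 436*(109² - 340))/(2*(17 + (109² - 340))) - 217109 = (-7413 - 436*(11881 - 340))/(2*(17 + (11881 - 340))) - 217109 = (-7413 - 436*11541)/(2*(17 + 11541)) - 217109 = (½)*(-7413 - 5031876)/11558 - 217109 = (½)*(1/11558)*(-5039289) - 217109 = -5039289/23116 - 217109 = -5023730933/23116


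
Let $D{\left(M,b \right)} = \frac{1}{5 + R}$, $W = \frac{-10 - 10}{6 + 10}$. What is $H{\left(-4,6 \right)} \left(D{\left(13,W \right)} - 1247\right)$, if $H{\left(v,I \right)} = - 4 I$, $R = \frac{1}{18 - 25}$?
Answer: $\frac{508692}{17} \approx 29923.0$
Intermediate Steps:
$R = - \frac{1}{7}$ ($R = \frac{1}{-7} = - \frac{1}{7} \approx -0.14286$)
$W = - \frac{5}{4}$ ($W = - \frac{20}{16} = \left(-20\right) \frac{1}{16} = - \frac{5}{4} \approx -1.25$)
$D{\left(M,b \right)} = \frac{7}{34}$ ($D{\left(M,b \right)} = \frac{1}{5 - \frac{1}{7}} = \frac{1}{\frac{34}{7}} = \frac{7}{34}$)
$H{\left(-4,6 \right)} \left(D{\left(13,W \right)} - 1247\right) = \left(-4\right) 6 \left(\frac{7}{34} - 1247\right) = \left(-24\right) \left(- \frac{42391}{34}\right) = \frac{508692}{17}$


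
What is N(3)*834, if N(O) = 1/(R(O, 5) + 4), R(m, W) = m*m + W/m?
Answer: 1251/22 ≈ 56.864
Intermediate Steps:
R(m, W) = m**2 + W/m
N(O) = 1/(4 + (5 + O**3)/O) (N(O) = 1/((5 + O**3)/O + 4) = 1/(4 + (5 + O**3)/O))
N(3)*834 = (3/(5 + 3**3 + 4*3))*834 = (3/(5 + 27 + 12))*834 = (3/44)*834 = 1251/22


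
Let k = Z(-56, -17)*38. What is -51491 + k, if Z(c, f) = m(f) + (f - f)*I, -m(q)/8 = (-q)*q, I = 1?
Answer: 36365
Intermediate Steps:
m(q) = 8*q² (m(q) = -8*(-q)*q = -(-8)*q² = 8*q²)
Z(c, f) = 8*f² (Z(c, f) = 8*f² + (f - f)*1 = 8*f² + 0*1 = 8*f² + 0 = 8*f²)
k = 87856 (k = (8*(-17)²)*38 = (8*289)*38 = 2312*38 = 87856)
-51491 + k = -51491 + 87856 = 36365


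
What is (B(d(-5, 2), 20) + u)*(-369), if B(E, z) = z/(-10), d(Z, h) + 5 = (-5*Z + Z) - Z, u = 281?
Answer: -102951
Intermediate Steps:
d(Z, h) = -5 - 5*Z (d(Z, h) = -5 + ((-5*Z + Z) - Z) = -5 + (-4*Z - Z) = -5 - 5*Z)
B(E, z) = -z/10 (B(E, z) = z*(-⅒) = -z/10)
(B(d(-5, 2), 20) + u)*(-369) = (-⅒*20 + 281)*(-369) = (-2 + 281)*(-369) = 279*(-369) = -102951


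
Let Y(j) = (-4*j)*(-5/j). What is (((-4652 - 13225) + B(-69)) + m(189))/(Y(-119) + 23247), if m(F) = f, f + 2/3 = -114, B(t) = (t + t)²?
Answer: 3157/69801 ≈ 0.045229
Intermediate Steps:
B(t) = 4*t² (B(t) = (2*t)² = 4*t²)
f = -344/3 (f = -⅔ - 114 = -344/3 ≈ -114.67)
m(F) = -344/3
Y(j) = 20
(((-4652 - 13225) + B(-69)) + m(189))/(Y(-119) + 23247) = (((-4652 - 13225) + 4*(-69)²) - 344/3)/(20 + 23247) = ((-17877 + 4*4761) - 344/3)/23267 = ((-17877 + 19044) - 344/3)*(1/23267) = (1167 - 344/3)*(1/23267) = (3157/3)*(1/23267) = 3157/69801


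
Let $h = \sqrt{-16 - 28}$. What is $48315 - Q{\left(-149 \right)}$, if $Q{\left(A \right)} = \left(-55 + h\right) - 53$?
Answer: $48423 - 2 i \sqrt{11} \approx 48423.0 - 6.6332 i$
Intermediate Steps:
$h = 2 i \sqrt{11}$ ($h = \sqrt{-44} = 2 i \sqrt{11} \approx 6.6332 i$)
$Q{\left(A \right)} = -108 + 2 i \sqrt{11}$ ($Q{\left(A \right)} = \left(-55 + 2 i \sqrt{11}\right) - 53 = -108 + 2 i \sqrt{11}$)
$48315 - Q{\left(-149 \right)} = 48315 - \left(-108 + 2 i \sqrt{11}\right) = 48315 + \left(108 - 2 i \sqrt{11}\right) = 48423 - 2 i \sqrt{11}$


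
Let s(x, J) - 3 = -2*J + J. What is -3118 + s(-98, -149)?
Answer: -2966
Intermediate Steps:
s(x, J) = 3 - J (s(x, J) = 3 + (-2*J + J) = 3 - J)
-3118 + s(-98, -149) = -3118 + (3 - 1*(-149)) = -3118 + (3 + 149) = -3118 + 152 = -2966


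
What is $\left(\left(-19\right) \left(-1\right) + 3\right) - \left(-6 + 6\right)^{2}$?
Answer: $22$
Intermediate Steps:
$\left(\left(-19\right) \left(-1\right) + 3\right) - \left(-6 + 6\right)^{2} = \left(19 + 3\right) - 0^{2} = 22 - 0 = 22 + 0 = 22$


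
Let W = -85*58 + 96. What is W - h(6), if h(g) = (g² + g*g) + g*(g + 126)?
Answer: -5698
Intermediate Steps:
W = -4834 (W = -4930 + 96 = -4834)
h(g) = 2*g² + g*(126 + g) (h(g) = (g² + g²) + g*(126 + g) = 2*g² + g*(126 + g))
W - h(6) = -4834 - 3*6*(42 + 6) = -4834 - 3*6*48 = -4834 - 1*864 = -4834 - 864 = -5698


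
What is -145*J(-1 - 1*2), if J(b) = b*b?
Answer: -1305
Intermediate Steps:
J(b) = b**2
-145*J(-1 - 1*2) = -145*(-1 - 1*2)**2 = -145*(-1 - 2)**2 = -145*(-3)**2 = -145*9 = -1305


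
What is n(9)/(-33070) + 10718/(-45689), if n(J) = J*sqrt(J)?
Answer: -355677863/1510935230 ≈ -0.23540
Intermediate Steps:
n(J) = J**(3/2)
n(9)/(-33070) + 10718/(-45689) = 9**(3/2)/(-33070) + 10718/(-45689) = 27*(-1/33070) + 10718*(-1/45689) = -27/33070 - 10718/45689 = -355677863/1510935230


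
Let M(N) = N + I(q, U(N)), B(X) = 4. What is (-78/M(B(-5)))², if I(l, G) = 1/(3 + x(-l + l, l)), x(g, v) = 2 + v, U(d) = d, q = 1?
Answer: 219024/625 ≈ 350.44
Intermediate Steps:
I(l, G) = 1/(5 + l) (I(l, G) = 1/(3 + (2 + l)) = 1/(5 + l))
M(N) = ⅙ + N (M(N) = N + 1/(5 + 1) = N + 1/6 = N + ⅙ = ⅙ + N)
(-78/M(B(-5)))² = (-78/(⅙ + 4))² = (-78/25/6)² = (-78*6/25)² = (-468/25)² = 219024/625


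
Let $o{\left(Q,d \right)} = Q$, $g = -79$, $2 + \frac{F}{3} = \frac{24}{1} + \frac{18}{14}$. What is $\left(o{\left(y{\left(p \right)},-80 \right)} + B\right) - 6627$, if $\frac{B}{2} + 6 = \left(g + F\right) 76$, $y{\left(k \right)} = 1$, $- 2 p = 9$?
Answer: $- \frac{56194}{7} \approx -8027.7$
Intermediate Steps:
$p = - \frac{9}{2}$ ($p = \left(- \frac{1}{2}\right) 9 = - \frac{9}{2} \approx -4.5$)
$F = \frac{489}{7}$ ($F = -6 + 3 \left(\frac{24}{1} + \frac{18}{14}\right) = -6 + 3 \left(24 \cdot 1 + 18 \cdot \frac{1}{14}\right) = -6 + 3 \left(24 + \frac{9}{7}\right) = -6 + 3 \cdot \frac{177}{7} = -6 + \frac{531}{7} = \frac{489}{7} \approx 69.857$)
$B = - \frac{9812}{7}$ ($B = -12 + 2 \left(-79 + \frac{489}{7}\right) 76 = -12 + 2 \left(\left(- \frac{64}{7}\right) 76\right) = -12 + 2 \left(- \frac{4864}{7}\right) = -12 - \frac{9728}{7} = - \frac{9812}{7} \approx -1401.7$)
$\left(o{\left(y{\left(p \right)},-80 \right)} + B\right) - 6627 = \left(1 - \frac{9812}{7}\right) - 6627 = - \frac{9805}{7} - 6627 = - \frac{56194}{7}$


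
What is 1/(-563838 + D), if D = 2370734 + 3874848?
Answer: 1/5681744 ≈ 1.7600e-7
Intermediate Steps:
D = 6245582
1/(-563838 + D) = 1/(-563838 + 6245582) = 1/5681744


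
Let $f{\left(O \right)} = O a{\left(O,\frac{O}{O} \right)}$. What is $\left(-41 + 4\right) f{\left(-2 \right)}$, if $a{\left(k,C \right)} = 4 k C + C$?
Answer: $-518$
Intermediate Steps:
$a{\left(k,C \right)} = C + 4 C k$ ($a{\left(k,C \right)} = 4 C k + C = C + 4 C k$)
$f{\left(O \right)} = O \left(1 + 4 O\right)$ ($f{\left(O \right)} = O \frac{O}{O} \left(1 + 4 O\right) = O 1 \left(1 + 4 O\right) = O \left(1 + 4 O\right)$)
$\left(-41 + 4\right) f{\left(-2 \right)} = \left(-41 + 4\right) \left(- 2 \left(1 + 4 \left(-2\right)\right)\right) = - 37 \left(- 2 \left(1 - 8\right)\right) = - 37 \left(\left(-2\right) \left(-7\right)\right) = \left(-37\right) 14 = -518$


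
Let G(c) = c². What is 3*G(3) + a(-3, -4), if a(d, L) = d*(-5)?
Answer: 42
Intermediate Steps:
a(d, L) = -5*d
3*G(3) + a(-3, -4) = 3*3² - 5*(-3) = 3*9 + 15 = 27 + 15 = 42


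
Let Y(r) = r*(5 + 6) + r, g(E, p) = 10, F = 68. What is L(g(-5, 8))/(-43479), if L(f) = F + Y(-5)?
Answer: -8/43479 ≈ -0.00018400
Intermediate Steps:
Y(r) = 12*r (Y(r) = r*11 + r = 11*r + r = 12*r)
L(f) = 8 (L(f) = 68 + 12*(-5) = 68 - 60 = 8)
L(g(-5, 8))/(-43479) = 8/(-43479) = 8*(-1/43479) = -8/43479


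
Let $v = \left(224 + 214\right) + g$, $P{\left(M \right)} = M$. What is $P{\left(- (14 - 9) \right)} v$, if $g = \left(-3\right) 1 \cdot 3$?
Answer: $-2145$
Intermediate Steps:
$g = -9$ ($g = \left(-3\right) 3 = -9$)
$v = 429$ ($v = \left(224 + 214\right) - 9 = 438 - 9 = 429$)
$P{\left(- (14 - 9) \right)} v = - (14 - 9) 429 = \left(-1\right) 5 \cdot 429 = \left(-5\right) 429 = -2145$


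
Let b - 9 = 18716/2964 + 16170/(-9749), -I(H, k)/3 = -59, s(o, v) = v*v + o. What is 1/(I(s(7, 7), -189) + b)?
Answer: 7224009/1377299275 ≈ 0.0052451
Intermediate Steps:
s(o, v) = o + v² (s(o, v) = v² + o = o + v²)
I(H, k) = 177 (I(H, k) = -3*(-59) = 177)
b = 98649682/7224009 (b = 9 + (18716/2964 + 16170/(-9749)) = 9 + (18716*(1/2964) + 16170*(-1/9749)) = 9 + (4679/741 - 16170/9749) = 9 + 33633601/7224009 = 98649682/7224009 ≈ 13.656)
1/(I(s(7, 7), -189) + b) = 1/(177 + 98649682/7224009) = 1/(1377299275/7224009) = 7224009/1377299275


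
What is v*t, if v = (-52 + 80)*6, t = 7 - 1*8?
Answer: -168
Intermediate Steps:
t = -1 (t = 7 - 8 = -1)
v = 168 (v = 28*6 = 168)
v*t = 168*(-1) = -168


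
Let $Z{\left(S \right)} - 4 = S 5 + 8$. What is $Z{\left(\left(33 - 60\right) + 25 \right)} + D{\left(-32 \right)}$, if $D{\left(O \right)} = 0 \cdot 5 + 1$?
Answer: $3$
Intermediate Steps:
$Z{\left(S \right)} = 12 + 5 S$ ($Z{\left(S \right)} = 4 + \left(S 5 + 8\right) = 4 + \left(5 S + 8\right) = 4 + \left(8 + 5 S\right) = 12 + 5 S$)
$D{\left(O \right)} = 1$ ($D{\left(O \right)} = 0 + 1 = 1$)
$Z{\left(\left(33 - 60\right) + 25 \right)} + D{\left(-32 \right)} = \left(12 + 5 \left(\left(33 - 60\right) + 25\right)\right) + 1 = \left(12 + 5 \left(-27 + 25\right)\right) + 1 = \left(12 + 5 \left(-2\right)\right) + 1 = \left(12 - 10\right) + 1 = 2 + 1 = 3$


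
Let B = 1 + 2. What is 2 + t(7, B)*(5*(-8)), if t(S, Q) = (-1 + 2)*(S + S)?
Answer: -558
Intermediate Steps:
B = 3
t(S, Q) = 2*S (t(S, Q) = 1*(2*S) = 2*S)
2 + t(7, B)*(5*(-8)) = 2 + (2*7)*(5*(-8)) = 2 + 14*(-40) = 2 - 560 = -558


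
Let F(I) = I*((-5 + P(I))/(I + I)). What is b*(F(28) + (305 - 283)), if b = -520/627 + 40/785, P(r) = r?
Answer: -2566904/98439 ≈ -26.076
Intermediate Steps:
b = -76624/98439 (b = -520*1/627 + 40*(1/785) = -520/627 + 8/157 = -76624/98439 ≈ -0.77839)
F(I) = -5/2 + I/2 (F(I) = I*((-5 + I)/(I + I)) = I*((-5 + I)/((2*I))) = I*((-5 + I)*(1/(2*I))) = I*((-5 + I)/(2*I)) = -5/2 + I/2)
b*(F(28) + (305 - 283)) = -76624*((-5/2 + (1/2)*28) + (305 - 283))/98439 = -76624*((-5/2 + 14) + 22)/98439 = -76624*(23/2 + 22)/98439 = -76624/98439*67/2 = -2566904/98439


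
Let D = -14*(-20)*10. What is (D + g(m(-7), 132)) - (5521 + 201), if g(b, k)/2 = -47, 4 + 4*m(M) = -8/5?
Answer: -3016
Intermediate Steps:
m(M) = -7/5 (m(M) = -1 + (-8/5)/4 = -1 + (-8*1/5)/4 = -1 + (1/4)*(-8/5) = -1 - 2/5 = -7/5)
g(b, k) = -94 (g(b, k) = 2*(-47) = -94)
D = 2800 (D = 280*10 = 2800)
(D + g(m(-7), 132)) - (5521 + 201) = (2800 - 94) - (5521 + 201) = 2706 - 1*5722 = 2706 - 5722 = -3016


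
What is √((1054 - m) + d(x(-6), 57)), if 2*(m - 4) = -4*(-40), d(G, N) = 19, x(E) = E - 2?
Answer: √989 ≈ 31.448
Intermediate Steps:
x(E) = -2 + E
m = 84 (m = 4 + (-4*(-40))/2 = 4 + (½)*160 = 4 + 80 = 84)
√((1054 - m) + d(x(-6), 57)) = √((1054 - 1*84) + 19) = √((1054 - 84) + 19) = √(970 + 19) = √989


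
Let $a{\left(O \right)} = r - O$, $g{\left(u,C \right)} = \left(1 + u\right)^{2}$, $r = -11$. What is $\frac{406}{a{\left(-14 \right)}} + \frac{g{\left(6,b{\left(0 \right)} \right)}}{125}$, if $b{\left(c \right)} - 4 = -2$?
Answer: $\frac{50897}{375} \approx 135.73$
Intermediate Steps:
$b{\left(c \right)} = 2$ ($b{\left(c \right)} = 4 - 2 = 2$)
$a{\left(O \right)} = -11 - O$
$\frac{406}{a{\left(-14 \right)}} + \frac{g{\left(6,b{\left(0 \right)} \right)}}{125} = \frac{406}{-11 - -14} + \frac{\left(1 + 6\right)^{2}}{125} = \frac{406}{-11 + 14} + 7^{2} \cdot \frac{1}{125} = \frac{406}{3} + 49 \cdot \frac{1}{125} = 406 \cdot \frac{1}{3} + \frac{49}{125} = \frac{406}{3} + \frac{49}{125} = \frac{50897}{375}$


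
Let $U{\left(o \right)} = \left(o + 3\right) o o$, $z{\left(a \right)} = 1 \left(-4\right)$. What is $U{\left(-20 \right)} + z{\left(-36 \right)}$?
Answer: $-6804$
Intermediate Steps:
$z{\left(a \right)} = -4$
$U{\left(o \right)} = o^{2} \left(3 + o\right)$ ($U{\left(o \right)} = \left(3 + o\right) o o = o \left(3 + o\right) o = o^{2} \left(3 + o\right)$)
$U{\left(-20 \right)} + z{\left(-36 \right)} = \left(-20\right)^{2} \left(3 - 20\right) - 4 = 400 \left(-17\right) - 4 = -6800 - 4 = -6804$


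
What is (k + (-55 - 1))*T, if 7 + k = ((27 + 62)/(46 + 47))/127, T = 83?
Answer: -61752332/11811 ≈ -5228.4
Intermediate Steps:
k = -82588/11811 (k = -7 + ((27 + 62)/(46 + 47))/127 = -7 + (89/93)*(1/127) = -7 + 89/11811 = -82588/11811 ≈ -6.9925)
(k + (-55 - 1))*T = (-82588/11811 + (-55 - 1))*83 = (-82588/11811 - 56)*83 = -744004/11811*83 = -61752332/11811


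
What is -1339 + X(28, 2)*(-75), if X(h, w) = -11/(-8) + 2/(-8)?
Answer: -11387/8 ≈ -1423.4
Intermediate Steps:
X(h, w) = 9/8 (X(h, w) = -11*(-1/8) + 2*(-1/8) = 11/8 - 1/4 = 9/8)
-1339 + X(28, 2)*(-75) = -1339 + (9/8)*(-75) = -1339 - 675/8 = -11387/8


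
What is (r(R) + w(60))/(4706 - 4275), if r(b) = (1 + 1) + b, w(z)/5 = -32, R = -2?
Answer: -160/431 ≈ -0.37123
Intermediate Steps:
w(z) = -160 (w(z) = 5*(-32) = -160)
r(b) = 2 + b
(r(R) + w(60))/(4706 - 4275) = ((2 - 2) - 160)/(4706 - 4275) = (0 - 160)/431 = -160*1/431 = -160/431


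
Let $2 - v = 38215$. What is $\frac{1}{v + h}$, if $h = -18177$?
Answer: $- \frac{1}{56390} \approx -1.7734 \cdot 10^{-5}$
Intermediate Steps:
$v = -38213$ ($v = 2 - 38215 = -38213$)
$\frac{1}{v + h} = \frac{1}{-38213 - 18177} = \frac{1}{-56390} = - \frac{1}{56390}$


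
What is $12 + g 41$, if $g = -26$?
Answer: $-1054$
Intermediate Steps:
$12 + g 41 = 12 - 1066 = -1054$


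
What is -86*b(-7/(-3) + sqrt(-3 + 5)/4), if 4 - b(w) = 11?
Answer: 602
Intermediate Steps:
b(w) = -7 (b(w) = 4 - 1*11 = 4 - 11 = -7)
-86*b(-7/(-3) + sqrt(-3 + 5)/4) = -86*(-7) = 602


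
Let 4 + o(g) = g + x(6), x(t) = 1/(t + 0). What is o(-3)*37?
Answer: -1517/6 ≈ -252.83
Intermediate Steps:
x(t) = 1/t
o(g) = -23/6 + g (o(g) = -4 + (g + 1/6) = -4 + (g + ⅙) = -4 + (⅙ + g) = -23/6 + g)
o(-3)*37 = (-23/6 - 3)*37 = -41/6*37 = -1517/6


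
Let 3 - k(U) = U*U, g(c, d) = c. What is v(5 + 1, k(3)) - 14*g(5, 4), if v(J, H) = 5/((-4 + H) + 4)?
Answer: -425/6 ≈ -70.833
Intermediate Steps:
k(U) = 3 - U² (k(U) = 3 - U*U = 3 - U²)
v(J, H) = 5/H
v(5 + 1, k(3)) - 14*g(5, 4) = 5/(3 - 1*3²) - 14*5 = 5/(3 - 1*9) - 70 = 5/(3 - 9) - 70 = 5/(-6) - 70 = 5*(-⅙) - 70 = -⅚ - 70 = -425/6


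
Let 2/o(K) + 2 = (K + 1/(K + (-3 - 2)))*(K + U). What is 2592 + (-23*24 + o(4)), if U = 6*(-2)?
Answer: 26519/13 ≈ 2039.9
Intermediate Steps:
U = -12
o(K) = 2/(-2 + (-12 + K)*(K + 1/(-5 + K))) (o(K) = 2/(-2 + (K + 1/(K + (-3 - 2)))*(K - 12)) = 2/(-2 + (K + 1/(K - 5))*(-12 + K)) = 2/(-2 + (K + 1/(-5 + K))*(-12 + K)) = 2/(-2 + (-12 + K)*(K + 1/(-5 + K))))
2592 + (-23*24 + o(4)) = 2592 + (-23*24 + 2*(5 - 1*4)/(2 - 1*4**3 - 59*4 + 17*4**2)) = 2592 + (-552 + 2*(5 - 4)/(2 - 1*64 - 236 + 17*16)) = 2592 + (-552 + 2*1/(2 - 64 - 236 + 272)) = 2592 + (-552 + 2*1/(-26)) = 2592 + (-552 + 2*(-1/26)*1) = 2592 + (-552 - 1/13) = 2592 - 7177/13 = 26519/13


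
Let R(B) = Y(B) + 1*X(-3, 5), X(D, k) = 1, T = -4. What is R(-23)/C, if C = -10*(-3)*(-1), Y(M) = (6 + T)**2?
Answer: -1/6 ≈ -0.16667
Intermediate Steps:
Y(M) = 4 (Y(M) = (6 - 4)**2 = 2**2 = 4)
C = -30 (C = 30*(-1) = -30)
R(B) = 5 (R(B) = 4 + 1*1 = 4 + 1 = 5)
R(-23)/C = 5/(-30) = 5*(-1/30) = -1/6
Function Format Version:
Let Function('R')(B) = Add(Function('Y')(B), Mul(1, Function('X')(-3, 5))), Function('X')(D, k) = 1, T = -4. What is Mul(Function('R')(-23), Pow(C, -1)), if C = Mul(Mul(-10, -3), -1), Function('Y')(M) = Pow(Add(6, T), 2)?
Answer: Rational(-1, 6) ≈ -0.16667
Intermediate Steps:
Function('Y')(M) = 4 (Function('Y')(M) = Pow(Add(6, -4), 2) = Pow(2, 2) = 4)
C = -30 (C = Mul(30, -1) = -30)
Function('R')(B) = 5 (Function('R')(B) = Add(4, Mul(1, 1)) = Add(4, 1) = 5)
Mul(Function('R')(-23), Pow(C, -1)) = Mul(5, Pow(-30, -1)) = Mul(5, Rational(-1, 30)) = Rational(-1, 6)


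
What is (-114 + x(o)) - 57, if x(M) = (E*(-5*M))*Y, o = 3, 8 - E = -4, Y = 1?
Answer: -351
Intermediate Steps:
E = 12 (E = 8 - 1*(-4) = 8 + 4 = 12)
x(M) = -60*M (x(M) = (12*(-5*M))*1 = -60*M*1 = -60*M)
(-114 + x(o)) - 57 = (-114 - 60*3) - 57 = (-114 - 180) - 57 = -294 - 57 = -351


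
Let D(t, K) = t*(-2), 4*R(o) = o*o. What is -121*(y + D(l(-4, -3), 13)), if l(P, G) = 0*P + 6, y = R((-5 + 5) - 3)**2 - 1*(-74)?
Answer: -129833/16 ≈ -8114.6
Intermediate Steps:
R(o) = o**2/4 (R(o) = (o*o)/4 = o**2/4)
y = 1265/16 (y = (((-5 + 5) - 3)**2/4)**2 - 1*(-74) = ((0 - 3)**2/4)**2 + 74 = ((1/4)*(-3)**2)**2 + 74 = ((1/4)*9)**2 + 74 = (9/4)**2 + 74 = 81/16 + 74 = 1265/16 ≈ 79.063)
l(P, G) = 6 (l(P, G) = 0 + 6 = 6)
D(t, K) = -2*t
-121*(y + D(l(-4, -3), 13)) = -121*(1265/16 - 2*6) = -121*(1265/16 - 12) = -121*1073/16 = -129833/16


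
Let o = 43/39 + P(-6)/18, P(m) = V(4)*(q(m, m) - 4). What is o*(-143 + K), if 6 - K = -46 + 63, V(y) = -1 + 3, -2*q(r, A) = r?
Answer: -17864/117 ≈ -152.68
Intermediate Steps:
q(r, A) = -r/2
V(y) = 2
P(m) = -8 - m (P(m) = 2*(-m/2 - 4) = 2*(-4 - m/2) = -8 - m)
K = -11 (K = 6 - (-46 + 63) = 6 - 1*17 = 6 - 17 = -11)
o = 116/117 (o = 43/39 + (-8 - 1*(-6))/18 = 43*(1/39) + (-8 + 6)*(1/18) = 43/39 - 2*1/18 = 43/39 - ⅑ = 116/117 ≈ 0.99145)
o*(-143 + K) = 116*(-143 - 11)/117 = (116/117)*(-154) = -17864/117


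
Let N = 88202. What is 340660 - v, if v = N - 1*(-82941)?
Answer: 169517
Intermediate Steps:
v = 171143 (v = 88202 - 1*(-82941) = 88202 + 82941 = 171143)
340660 - v = 340660 - 1*171143 = 340660 - 171143 = 169517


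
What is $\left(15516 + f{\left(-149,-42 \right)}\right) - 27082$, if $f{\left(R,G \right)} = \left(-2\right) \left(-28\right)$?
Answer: $-11510$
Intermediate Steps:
$f{\left(R,G \right)} = 56$
$\left(15516 + f{\left(-149,-42 \right)}\right) - 27082 = \left(15516 + 56\right) - 27082 = 15572 - 27082 = -11510$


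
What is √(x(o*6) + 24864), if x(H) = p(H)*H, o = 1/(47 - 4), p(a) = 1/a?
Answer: √24865 ≈ 157.69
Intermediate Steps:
o = 1/43 ≈ 0.023256
x(H) = 1 (x(H) = H/H = 1)
√(x(o*6) + 24864) = √(1 + 24864) = √24865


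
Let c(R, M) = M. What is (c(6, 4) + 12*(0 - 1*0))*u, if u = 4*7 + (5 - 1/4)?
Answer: 131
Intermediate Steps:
u = 131/4 (u = 28 + (5 - 1*1/4) = 28 + (5 - 1/4) = 28 + 19/4 = 131/4 ≈ 32.750)
(c(6, 4) + 12*(0 - 1*0))*u = (4 + 12*(0 - 1*0))*(131/4) = (4 + 12*(0 + 0))*(131/4) = (4 + 12*0)*(131/4) = (4 + 0)*(131/4) = 4*(131/4) = 131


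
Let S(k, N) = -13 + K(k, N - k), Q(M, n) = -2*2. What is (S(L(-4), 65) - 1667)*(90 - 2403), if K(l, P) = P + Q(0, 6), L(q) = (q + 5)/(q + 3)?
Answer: 3742434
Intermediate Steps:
Q(M, n) = -4
L(q) = (5 + q)/(3 + q)
K(l, P) = -4 + P (K(l, P) = P - 4 = -4 + P)
S(k, N) = -17 + N - k (S(k, N) = -13 + (-4 + (N - k)) = -13 + (-4 + N - k) = -17 + N - k)
(S(L(-4), 65) - 1667)*(90 - 2403) = ((-17 + 65 - (5 - 4)/(3 - 4)) - 1667)*(90 - 2403) = ((-17 + 65 - 1/(-1)) - 1667)*(-2313) = ((-17 + 65 - (-1)) - 1667)*(-2313) = ((-17 + 65 - 1*(-1)) - 1667)*(-2313) = ((-17 + 65 + 1) - 1667)*(-2313) = (49 - 1667)*(-2313) = -1618*(-2313) = 3742434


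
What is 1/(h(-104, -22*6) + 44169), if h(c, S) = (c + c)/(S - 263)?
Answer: 395/17446963 ≈ 2.2640e-5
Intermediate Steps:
h(c, S) = 2*c/(-263 + S) (h(c, S) = (2*c)/(-263 + S) = 2*c/(-263 + S))
1/(h(-104, -22*6) + 44169) = 1/(2*(-104)/(-263 - 22*6) + 44169) = 1/(2*(-104)/(-263 - 132) + 44169) = 1/(2*(-104)/(-395) + 44169) = 1/(2*(-104)*(-1/395) + 44169) = 1/(208/395 + 44169) = 1/(17446963/395) = 395/17446963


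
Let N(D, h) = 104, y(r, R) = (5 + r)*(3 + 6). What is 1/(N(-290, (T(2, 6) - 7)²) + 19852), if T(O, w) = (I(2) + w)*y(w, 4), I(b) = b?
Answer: 1/19956 ≈ 5.0110e-5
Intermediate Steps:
y(r, R) = 45 + 9*r (y(r, R) = (5 + r)*9 = 45 + 9*r)
T(O, w) = (2 + w)*(45 + 9*w)
1/(N(-290, (T(2, 6) - 7)²) + 19852) = 1/(104 + 19852) = 1/19956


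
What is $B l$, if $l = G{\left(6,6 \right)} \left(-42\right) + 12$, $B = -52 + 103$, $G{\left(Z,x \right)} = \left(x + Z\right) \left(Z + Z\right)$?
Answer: $-307836$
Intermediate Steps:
$G{\left(Z,x \right)} = 2 Z \left(Z + x\right)$ ($G{\left(Z,x \right)} = \left(Z + x\right) 2 Z = 2 Z \left(Z + x\right)$)
$B = 51$
$l = -6036$ ($l = 2 \cdot 6 \left(6 + 6\right) \left(-42\right) + 12 = 2 \cdot 6 \cdot 12 \left(-42\right) + 12 = 144 \left(-42\right) + 12 = -6048 + 12 = -6036$)
$B l = 51 \left(-6036\right) = -307836$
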